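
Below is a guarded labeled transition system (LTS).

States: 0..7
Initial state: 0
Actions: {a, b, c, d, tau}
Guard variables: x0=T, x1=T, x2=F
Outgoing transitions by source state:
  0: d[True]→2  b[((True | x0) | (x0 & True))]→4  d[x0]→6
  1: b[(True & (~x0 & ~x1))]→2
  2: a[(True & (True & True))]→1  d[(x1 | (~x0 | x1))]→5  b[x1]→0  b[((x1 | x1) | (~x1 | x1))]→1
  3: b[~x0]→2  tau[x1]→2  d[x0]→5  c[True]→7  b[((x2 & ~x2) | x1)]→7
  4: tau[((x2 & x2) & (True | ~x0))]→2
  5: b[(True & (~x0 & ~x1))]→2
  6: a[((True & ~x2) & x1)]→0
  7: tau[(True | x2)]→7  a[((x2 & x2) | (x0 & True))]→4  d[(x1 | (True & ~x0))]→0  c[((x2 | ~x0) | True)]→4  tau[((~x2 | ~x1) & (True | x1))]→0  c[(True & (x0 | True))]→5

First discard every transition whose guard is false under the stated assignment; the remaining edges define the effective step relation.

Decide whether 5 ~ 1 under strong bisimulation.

Bisimulation quotient by refinement:
  round 0: {{0,1,2,3,4,5,6,7}}
  round 1: {{0},{1,4,5},{2},{3},{6},{7}}
6 equivalence class(es) (converged in 2)
5∈{1,4,5}, 1∈{1,4,5}

Answer: BISIMILAR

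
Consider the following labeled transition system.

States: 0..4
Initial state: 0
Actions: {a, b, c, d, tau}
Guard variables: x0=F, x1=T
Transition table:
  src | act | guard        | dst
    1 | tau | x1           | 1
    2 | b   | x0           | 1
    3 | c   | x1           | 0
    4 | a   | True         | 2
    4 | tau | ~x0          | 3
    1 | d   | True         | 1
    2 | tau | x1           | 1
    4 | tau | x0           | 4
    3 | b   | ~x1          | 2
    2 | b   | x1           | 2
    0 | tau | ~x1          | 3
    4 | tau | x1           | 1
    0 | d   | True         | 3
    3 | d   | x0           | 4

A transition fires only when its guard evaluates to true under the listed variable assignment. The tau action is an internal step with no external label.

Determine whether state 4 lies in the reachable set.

Guard filter leaves 9 enabled edge(s).
Layer 0: {0}
Layer 1: {3}  now seen {0,3}
Reach set: {0,3}

Answer: UNREACHABLE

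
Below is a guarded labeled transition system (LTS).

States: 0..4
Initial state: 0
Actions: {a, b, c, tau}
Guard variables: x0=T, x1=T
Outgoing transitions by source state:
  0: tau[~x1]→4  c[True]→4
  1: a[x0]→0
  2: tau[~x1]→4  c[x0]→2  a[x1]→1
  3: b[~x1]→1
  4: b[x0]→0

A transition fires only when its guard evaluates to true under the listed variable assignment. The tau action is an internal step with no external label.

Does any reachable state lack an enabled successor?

R = {0,4}
  0: c→4  [1 out]
  4: b→0  [1 out]

Answer: DEADLOCK-FREE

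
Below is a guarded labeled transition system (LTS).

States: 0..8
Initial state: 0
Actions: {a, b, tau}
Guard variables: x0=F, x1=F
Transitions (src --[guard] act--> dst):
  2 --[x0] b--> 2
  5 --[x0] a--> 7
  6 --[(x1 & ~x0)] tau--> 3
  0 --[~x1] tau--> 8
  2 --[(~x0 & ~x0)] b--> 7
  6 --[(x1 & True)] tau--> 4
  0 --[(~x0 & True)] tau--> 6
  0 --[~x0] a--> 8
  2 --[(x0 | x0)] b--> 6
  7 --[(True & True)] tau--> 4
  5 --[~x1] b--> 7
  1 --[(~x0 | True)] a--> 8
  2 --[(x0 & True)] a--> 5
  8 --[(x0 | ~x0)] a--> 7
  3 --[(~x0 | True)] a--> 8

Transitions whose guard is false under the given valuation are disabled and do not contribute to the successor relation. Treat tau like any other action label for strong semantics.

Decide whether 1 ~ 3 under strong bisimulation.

Answer: BISIMILAR

Trace:
Refine partition for ~:
  P[0] = {{0,1,2,3,4,5,6,7,8}}
  P[1] = {{0},{1,3,8},{2,5},{4,6},{7}}
  P[2] = {{0},{1,3},{2,5},{4,6},{7},{8}}
Fixed point at round 3; 6 class(es).
[1]={1,3}  [3]={1,3}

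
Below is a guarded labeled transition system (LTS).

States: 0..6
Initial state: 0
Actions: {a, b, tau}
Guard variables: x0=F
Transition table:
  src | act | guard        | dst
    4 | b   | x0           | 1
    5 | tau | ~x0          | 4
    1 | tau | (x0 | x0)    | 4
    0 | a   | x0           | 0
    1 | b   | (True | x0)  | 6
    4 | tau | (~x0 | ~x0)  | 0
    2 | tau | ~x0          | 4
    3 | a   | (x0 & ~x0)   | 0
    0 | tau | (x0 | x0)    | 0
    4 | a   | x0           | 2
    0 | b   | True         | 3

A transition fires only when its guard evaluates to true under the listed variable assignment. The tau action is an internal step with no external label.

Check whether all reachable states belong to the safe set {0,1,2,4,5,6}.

Answer: INVARIANT VIOLATED at state 3

Working:
Safe = {0,1,2,4,5,6}
R = {0,3}
  0: safe
  3: ✗ unsafe
counterexample path to 3: b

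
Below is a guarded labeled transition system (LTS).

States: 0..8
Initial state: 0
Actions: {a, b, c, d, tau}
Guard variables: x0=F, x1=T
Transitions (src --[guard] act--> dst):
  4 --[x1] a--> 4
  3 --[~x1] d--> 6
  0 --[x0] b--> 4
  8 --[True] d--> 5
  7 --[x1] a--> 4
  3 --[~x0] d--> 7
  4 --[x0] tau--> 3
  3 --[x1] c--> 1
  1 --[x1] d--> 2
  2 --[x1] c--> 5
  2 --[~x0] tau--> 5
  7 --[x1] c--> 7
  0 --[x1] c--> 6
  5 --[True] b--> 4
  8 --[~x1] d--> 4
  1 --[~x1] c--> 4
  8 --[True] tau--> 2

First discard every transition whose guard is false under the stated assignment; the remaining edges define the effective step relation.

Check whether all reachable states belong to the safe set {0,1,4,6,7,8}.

Answer: INVARIANT HOLDS

Analysis:
Allowed set {0,1,4,6,7,8}
R = {0,6}
  0: safe
  6: safe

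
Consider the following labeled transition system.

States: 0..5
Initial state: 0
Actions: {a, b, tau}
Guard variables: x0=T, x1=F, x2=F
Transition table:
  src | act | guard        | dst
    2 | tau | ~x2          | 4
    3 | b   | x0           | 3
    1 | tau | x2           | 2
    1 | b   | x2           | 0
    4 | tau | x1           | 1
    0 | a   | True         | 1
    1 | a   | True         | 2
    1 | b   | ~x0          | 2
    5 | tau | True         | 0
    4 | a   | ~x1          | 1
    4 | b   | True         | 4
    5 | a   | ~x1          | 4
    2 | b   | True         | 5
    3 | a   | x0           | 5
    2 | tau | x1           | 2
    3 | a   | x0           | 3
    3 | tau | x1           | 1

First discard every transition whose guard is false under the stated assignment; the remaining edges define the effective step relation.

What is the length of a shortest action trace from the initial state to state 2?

Breadth-first toward 2:
  Layer 0: {0}
  Layer 1: {1}
  Layer 2: {2}
2 enters at depth 2; path a·a

Answer: 2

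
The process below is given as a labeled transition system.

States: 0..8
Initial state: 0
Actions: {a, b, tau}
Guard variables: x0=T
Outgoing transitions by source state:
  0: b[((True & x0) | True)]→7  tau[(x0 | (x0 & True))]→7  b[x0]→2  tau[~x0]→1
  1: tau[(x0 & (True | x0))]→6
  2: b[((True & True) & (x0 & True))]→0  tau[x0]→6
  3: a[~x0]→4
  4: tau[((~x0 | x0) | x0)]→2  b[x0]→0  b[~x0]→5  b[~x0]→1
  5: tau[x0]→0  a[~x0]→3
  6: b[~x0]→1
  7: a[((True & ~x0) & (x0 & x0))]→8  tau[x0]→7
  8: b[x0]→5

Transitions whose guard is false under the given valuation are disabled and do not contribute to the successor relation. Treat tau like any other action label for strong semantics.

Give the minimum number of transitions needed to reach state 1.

Answer: UNREACHABLE

Analysis:
BFS to 1:
  L0 = {0}
  L1 = {2,7}
  L2 = {6}
1 never appears.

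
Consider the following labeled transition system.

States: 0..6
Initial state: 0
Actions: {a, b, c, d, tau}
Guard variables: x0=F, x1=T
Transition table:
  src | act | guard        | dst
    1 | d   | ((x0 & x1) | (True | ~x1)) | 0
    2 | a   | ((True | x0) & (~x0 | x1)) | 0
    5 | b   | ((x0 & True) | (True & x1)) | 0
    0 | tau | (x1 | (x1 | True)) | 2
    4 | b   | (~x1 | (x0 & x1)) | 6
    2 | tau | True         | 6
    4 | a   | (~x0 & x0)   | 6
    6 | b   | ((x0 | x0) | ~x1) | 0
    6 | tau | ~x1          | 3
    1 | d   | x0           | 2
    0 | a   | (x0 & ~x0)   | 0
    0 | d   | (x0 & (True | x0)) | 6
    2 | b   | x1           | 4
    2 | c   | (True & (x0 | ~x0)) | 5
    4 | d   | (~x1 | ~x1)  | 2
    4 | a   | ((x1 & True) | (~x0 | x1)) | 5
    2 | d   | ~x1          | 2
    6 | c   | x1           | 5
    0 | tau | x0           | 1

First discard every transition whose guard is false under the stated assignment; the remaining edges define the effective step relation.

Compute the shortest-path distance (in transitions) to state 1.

BFS to 1:
  depth 0: {0}
  depth 1: {2}
  depth 2: {4,5,6}
1 never appears.

Answer: UNREACHABLE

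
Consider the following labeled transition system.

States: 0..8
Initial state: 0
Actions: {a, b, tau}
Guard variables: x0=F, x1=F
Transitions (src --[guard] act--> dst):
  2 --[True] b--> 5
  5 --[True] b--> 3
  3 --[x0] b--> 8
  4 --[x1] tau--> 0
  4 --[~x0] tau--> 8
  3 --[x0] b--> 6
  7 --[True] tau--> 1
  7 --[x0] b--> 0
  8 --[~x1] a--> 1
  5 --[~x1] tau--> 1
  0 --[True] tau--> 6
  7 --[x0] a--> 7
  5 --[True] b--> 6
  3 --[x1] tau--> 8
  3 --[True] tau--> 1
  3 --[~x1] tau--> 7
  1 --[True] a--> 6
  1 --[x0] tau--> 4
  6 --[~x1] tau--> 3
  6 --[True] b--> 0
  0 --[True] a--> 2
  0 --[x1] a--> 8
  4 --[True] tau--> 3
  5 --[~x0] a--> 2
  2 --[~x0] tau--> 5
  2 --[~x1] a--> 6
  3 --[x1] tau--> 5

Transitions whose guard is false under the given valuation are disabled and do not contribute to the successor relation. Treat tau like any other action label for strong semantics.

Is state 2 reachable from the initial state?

Answer: REACHABLE

Working:
Guard filter leaves 18 enabled edge(s).
Layer 0: {0}
Layer 1: {2,6}  total {0,2,6}
Layer 2: {3,5}  total {0,2,3,5,6}
Layer 3: {1,7}  total {0,1,2,3,5,6,7}
Reach set: {0,1,2,3,5,6,7}
witness 2: a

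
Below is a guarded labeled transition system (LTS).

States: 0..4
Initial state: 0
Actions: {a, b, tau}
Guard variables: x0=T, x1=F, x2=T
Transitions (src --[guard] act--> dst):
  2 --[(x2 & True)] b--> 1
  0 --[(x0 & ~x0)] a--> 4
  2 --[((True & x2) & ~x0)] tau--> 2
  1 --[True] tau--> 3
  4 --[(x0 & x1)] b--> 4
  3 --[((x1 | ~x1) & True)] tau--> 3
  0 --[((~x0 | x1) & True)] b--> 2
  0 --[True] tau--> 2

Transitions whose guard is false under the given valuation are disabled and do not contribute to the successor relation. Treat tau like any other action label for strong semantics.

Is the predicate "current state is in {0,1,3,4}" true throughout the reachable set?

Inv-set: {0,1,3,4}
R = {0,1,2,3}
  0: ok
  1: ok
  2: VIOLATES
  3: ok
witness against invariant: tau → 2

Answer: INVARIANT VIOLATED at state 2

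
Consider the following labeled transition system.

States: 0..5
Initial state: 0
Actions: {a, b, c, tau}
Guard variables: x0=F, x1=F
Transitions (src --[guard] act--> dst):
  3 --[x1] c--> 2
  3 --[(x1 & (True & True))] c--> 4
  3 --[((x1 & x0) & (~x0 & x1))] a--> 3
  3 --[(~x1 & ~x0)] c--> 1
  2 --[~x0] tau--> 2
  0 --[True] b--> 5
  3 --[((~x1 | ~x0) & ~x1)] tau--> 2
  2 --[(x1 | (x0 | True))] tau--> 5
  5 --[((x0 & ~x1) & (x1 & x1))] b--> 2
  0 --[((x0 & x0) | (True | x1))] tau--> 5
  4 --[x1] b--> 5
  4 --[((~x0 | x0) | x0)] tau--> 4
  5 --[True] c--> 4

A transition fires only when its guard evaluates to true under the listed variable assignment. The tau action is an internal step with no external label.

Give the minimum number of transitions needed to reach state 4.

BFS to 4:
  Layer 0: {0}
  Layer 1: {5}
  Layer 2: {4}
4 enters at depth 2; path b·c

Answer: 2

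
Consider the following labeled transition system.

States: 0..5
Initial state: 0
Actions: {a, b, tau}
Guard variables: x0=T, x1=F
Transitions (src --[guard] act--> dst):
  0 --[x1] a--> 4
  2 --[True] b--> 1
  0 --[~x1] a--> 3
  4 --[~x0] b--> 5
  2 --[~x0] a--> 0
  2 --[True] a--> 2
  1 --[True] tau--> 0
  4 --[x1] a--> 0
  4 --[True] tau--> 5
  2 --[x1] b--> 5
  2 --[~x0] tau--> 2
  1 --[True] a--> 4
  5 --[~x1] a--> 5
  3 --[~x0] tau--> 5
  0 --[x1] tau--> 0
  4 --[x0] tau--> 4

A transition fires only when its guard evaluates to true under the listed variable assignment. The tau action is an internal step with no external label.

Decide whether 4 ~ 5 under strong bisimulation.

Answer: NOT BISIMILAR

Trace:
Refine partition for ~:
  π0 = {{0,1,2,3,4,5}}
  π1 = {{0,5},{1},{2},{3},{4}}
  π2 = {{0},{1},{2},{3},{4},{5}}
Fixed point at round 3; 6 class(es).
class of 4: {4}; class of 5: {5}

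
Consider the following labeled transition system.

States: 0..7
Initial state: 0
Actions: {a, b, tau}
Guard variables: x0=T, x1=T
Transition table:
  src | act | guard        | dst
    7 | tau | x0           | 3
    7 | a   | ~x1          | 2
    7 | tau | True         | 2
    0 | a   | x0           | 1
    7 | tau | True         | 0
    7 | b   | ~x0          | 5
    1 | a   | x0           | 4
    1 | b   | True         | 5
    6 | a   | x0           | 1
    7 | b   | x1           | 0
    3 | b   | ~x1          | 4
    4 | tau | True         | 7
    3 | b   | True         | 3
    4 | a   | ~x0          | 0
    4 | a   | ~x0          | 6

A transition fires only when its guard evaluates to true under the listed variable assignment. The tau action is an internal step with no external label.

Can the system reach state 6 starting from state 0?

Guard filter leaves 10 enabled edge(s).
Layer 0: {0}
Layer 1: {1}  cumulative {0,1}
Layer 2: {4,5}  cumulative {0,1,4,5}
Layer 3: {7}  cumulative {0,1,4,5,7}
Layer 4: {2,3}  cumulative {0,1,2,3,4,5,7}
Reachable = {0,1,2,3,4,5,7}

Answer: UNREACHABLE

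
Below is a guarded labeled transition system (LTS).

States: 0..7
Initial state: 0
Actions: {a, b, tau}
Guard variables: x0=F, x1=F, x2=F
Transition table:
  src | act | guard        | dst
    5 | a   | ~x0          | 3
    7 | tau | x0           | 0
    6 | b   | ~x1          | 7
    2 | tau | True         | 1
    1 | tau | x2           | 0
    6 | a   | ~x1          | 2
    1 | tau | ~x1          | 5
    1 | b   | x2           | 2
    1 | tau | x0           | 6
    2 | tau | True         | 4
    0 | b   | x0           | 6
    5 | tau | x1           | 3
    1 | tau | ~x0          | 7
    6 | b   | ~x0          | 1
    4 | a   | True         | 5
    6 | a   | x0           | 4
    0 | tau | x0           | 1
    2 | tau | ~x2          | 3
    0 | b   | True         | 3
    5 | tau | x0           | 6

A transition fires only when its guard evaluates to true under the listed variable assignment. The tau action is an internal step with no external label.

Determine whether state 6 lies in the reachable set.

11 transition(s) survive guard evaluation.
L0 = {0}
L1 = {3}  total {0,3}
Reach set: {0,3}

Answer: UNREACHABLE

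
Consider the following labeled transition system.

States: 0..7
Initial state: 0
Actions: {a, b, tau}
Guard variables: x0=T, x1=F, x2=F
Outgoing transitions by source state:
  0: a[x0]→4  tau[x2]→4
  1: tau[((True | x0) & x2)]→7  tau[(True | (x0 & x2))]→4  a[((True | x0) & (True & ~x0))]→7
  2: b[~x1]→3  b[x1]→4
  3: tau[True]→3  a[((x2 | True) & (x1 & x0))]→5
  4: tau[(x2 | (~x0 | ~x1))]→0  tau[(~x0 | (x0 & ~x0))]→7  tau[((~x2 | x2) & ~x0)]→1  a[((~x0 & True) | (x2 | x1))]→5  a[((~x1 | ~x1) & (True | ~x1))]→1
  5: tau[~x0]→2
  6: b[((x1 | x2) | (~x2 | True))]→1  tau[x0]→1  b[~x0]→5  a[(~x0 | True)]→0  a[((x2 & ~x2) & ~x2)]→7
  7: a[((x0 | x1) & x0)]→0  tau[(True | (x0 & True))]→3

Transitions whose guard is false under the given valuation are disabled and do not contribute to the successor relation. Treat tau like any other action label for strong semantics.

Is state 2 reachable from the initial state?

Answer: UNREACHABLE

Analysis:
Guard filter leaves 11 enabled edge(s).
depth 0: {0}
depth 1: {4}  now seen {0,4}
depth 2: {1}  now seen {0,1,4}
Reachable = {0,1,4}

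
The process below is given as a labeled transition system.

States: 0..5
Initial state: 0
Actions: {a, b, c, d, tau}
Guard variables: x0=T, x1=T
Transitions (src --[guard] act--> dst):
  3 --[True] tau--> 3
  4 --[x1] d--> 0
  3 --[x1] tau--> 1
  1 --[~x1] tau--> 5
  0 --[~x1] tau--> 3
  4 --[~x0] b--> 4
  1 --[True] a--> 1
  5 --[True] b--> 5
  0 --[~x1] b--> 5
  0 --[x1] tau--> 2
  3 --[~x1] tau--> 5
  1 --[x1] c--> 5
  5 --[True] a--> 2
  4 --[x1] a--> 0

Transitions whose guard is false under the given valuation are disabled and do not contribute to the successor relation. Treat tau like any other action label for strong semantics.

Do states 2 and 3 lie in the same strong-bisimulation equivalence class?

Answer: NOT BISIMILAR

Trace:
Compute ~ classes (split until stable):
  round 0: {{0,1,2,3,4,5}}
  round 1: {{0,3},{1},{2},{4},{5}}
  round 2: {{0},{1},{2},{3},{4},{5}}
Fixed point at round 3; 6 class(es).
2∈{2}, 3∈{3}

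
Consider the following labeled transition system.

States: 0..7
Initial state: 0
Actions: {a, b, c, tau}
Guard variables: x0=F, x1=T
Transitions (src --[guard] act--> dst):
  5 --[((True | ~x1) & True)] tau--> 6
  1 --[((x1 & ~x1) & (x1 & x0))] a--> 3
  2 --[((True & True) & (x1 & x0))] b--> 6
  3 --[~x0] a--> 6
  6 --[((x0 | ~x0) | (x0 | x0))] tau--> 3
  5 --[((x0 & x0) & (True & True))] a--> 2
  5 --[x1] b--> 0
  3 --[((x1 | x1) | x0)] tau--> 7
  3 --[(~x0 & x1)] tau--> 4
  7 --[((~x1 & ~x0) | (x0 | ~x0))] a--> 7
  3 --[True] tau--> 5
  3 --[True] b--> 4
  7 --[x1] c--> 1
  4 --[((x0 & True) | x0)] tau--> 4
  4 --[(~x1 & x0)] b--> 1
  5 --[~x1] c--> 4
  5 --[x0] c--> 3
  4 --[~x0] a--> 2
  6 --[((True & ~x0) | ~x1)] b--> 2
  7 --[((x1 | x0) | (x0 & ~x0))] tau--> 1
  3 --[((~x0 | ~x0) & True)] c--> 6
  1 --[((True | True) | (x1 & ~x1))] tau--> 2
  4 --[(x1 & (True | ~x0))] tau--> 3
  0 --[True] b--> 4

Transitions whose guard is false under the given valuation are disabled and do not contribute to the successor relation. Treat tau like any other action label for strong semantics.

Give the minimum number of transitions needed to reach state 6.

Layered search for 6:
  Layer 0: {0}
  Layer 1: {4}
  Layer 2: {2,3}
  Layer 3: {5,6,7}
depth(6)=3, e.g. b·tau·a

Answer: 3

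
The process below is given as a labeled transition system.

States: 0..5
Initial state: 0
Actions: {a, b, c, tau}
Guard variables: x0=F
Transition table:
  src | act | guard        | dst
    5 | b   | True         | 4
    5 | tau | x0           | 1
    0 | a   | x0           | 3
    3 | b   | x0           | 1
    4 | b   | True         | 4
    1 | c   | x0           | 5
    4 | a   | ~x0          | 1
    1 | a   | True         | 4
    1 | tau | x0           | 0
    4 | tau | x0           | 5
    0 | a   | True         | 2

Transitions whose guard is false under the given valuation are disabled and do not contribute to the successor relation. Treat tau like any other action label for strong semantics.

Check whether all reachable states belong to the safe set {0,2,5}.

Answer: INVARIANT HOLDS

Analysis:
Safe = {0,2,5}
Reachable = {0,2}
  0: ok
  2: ok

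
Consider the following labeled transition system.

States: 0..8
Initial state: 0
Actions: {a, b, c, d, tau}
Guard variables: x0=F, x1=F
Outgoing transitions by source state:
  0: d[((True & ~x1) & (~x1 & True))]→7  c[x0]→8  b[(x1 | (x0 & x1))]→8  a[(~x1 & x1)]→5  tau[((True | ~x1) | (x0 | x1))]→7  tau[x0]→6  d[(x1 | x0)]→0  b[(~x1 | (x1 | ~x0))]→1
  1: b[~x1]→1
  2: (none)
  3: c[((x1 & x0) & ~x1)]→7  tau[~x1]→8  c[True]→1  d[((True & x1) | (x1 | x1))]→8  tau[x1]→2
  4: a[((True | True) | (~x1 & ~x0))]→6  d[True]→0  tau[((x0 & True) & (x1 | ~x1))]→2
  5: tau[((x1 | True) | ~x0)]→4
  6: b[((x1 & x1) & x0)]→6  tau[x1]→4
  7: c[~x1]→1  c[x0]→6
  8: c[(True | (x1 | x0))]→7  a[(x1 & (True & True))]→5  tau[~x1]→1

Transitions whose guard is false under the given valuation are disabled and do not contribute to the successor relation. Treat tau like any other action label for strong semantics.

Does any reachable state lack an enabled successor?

Reachable = {0,1,7}
  0: b→1  d→7  tau→7  [deg 3]
  1: b→1  [deg 1]
  7: c→1  [deg 1]

Answer: DEADLOCK-FREE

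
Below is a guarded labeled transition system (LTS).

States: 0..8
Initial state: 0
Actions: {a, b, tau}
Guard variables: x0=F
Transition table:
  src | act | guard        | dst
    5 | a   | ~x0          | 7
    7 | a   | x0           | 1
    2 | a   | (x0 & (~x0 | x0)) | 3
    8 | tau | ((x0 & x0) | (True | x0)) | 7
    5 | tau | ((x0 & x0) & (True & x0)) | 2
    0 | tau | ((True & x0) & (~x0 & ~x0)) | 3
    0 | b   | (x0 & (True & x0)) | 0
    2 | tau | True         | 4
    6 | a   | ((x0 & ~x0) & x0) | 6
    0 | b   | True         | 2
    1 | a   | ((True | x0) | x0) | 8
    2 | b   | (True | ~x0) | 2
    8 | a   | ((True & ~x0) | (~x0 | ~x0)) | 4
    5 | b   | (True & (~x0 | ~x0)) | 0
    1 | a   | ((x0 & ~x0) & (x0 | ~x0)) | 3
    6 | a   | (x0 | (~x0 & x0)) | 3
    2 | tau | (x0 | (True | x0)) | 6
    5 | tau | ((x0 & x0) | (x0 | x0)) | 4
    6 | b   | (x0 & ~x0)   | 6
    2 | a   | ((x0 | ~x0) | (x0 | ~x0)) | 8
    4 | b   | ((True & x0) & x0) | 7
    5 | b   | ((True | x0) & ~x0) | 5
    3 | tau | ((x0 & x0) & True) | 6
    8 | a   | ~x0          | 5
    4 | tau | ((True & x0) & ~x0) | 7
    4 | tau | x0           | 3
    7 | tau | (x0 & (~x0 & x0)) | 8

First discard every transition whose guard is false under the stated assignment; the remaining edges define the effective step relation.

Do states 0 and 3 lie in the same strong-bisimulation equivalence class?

Bisimulation quotient by refinement:
  P[0] = {{0,1,2,3,4,5,6,7,8}}
  P[1] = {{0},{1},{2},{3,4,6,7},{5},{8}}
Fixed point at round 2; 6 class(es).
[0]={0}  [3]={3,4,6,7}

Answer: NOT BISIMILAR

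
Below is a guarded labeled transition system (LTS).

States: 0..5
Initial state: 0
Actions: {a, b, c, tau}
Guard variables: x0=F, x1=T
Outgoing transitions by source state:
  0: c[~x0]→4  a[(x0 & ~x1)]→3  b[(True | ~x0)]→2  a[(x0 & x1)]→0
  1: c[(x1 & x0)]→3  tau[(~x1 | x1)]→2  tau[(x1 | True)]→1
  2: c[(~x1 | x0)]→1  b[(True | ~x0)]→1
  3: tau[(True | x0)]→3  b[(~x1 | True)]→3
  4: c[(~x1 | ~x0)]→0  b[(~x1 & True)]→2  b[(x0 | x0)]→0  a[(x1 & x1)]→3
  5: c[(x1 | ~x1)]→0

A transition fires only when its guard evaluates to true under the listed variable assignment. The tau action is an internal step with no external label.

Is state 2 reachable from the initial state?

Guard filter leaves 10 enabled edge(s).
depth 0: {0}
depth 1: {2,4}  now seen {0,2,4}
depth 2: {1,3}  now seen {0,1,2,3,4}
Reachable = {0,1,2,3,4}
trace reaching 2: b

Answer: REACHABLE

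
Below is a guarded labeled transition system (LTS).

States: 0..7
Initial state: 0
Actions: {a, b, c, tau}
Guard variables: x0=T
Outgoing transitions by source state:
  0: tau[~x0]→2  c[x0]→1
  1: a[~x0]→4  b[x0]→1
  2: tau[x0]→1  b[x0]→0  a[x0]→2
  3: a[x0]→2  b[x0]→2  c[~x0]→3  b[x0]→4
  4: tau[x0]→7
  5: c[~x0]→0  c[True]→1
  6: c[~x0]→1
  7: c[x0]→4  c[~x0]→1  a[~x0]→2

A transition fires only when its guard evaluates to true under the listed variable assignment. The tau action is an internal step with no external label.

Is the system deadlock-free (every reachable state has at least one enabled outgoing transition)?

Answer: DEADLOCK-FREE

Working:
Reachable = {0,1}
  0: c→1  [1 exit(s)]
  1: b→1  [1 exit(s)]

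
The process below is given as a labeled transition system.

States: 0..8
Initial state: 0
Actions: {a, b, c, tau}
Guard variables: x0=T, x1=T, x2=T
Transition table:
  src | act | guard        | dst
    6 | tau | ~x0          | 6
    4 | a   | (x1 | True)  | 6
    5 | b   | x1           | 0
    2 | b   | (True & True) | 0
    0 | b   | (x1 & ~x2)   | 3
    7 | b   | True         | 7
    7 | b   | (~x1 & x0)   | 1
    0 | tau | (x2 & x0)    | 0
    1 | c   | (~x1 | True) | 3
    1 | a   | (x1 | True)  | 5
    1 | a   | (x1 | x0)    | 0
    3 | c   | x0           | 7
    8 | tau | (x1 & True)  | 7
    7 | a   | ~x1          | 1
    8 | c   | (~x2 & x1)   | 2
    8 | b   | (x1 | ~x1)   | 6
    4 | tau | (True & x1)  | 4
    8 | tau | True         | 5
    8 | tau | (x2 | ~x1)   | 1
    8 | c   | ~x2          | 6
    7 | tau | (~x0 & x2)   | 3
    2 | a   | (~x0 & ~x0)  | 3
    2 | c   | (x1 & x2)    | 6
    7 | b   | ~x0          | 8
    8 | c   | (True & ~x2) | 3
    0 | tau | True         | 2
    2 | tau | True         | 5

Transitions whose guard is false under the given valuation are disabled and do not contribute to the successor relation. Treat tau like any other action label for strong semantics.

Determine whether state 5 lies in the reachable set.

Answer: REACHABLE

Analysis:
Guard filter leaves 17 enabled edge(s).
L0 = {0}
L1 = {2}  total {0,2}
L2 = {5,6}  total {0,2,5,6}
R = {0,2,5,6}
witness 5: tau·tau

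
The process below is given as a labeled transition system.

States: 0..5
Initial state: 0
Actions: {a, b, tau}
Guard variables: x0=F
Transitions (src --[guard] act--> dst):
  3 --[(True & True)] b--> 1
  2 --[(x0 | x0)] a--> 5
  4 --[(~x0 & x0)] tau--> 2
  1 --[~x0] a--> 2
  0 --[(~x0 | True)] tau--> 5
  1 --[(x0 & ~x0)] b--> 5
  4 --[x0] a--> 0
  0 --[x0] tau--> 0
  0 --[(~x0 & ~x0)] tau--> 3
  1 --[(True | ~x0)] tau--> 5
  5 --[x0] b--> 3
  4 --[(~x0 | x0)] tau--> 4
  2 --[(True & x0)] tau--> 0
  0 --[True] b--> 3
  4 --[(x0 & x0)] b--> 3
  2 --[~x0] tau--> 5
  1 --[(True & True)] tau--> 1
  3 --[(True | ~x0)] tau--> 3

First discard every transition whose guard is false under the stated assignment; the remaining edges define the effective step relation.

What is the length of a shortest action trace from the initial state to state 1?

Answer: 2

Trace:
Layered search for 1:
  Layer 0: {0}
  Layer 1: {3,5}
  Layer 2: {1}
1 enters at depth 2; path b·b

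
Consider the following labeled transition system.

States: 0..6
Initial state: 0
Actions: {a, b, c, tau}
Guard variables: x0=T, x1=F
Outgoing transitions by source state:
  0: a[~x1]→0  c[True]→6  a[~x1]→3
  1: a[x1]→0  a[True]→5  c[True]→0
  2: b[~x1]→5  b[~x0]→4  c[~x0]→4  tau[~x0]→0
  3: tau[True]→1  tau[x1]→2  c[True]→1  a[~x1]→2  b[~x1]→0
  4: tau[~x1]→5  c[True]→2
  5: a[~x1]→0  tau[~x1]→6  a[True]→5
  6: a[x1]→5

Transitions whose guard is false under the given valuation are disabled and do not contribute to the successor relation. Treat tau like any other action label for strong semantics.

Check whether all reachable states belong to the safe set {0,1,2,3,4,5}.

Inv-set: {0,1,2,3,4,5}
Reachable = {0,1,2,3,5,6}
  0: ✓
  1: ✓
  2: ✓
  3: ✓
  5: ✓
  6: outside
counterexample path to 6: c

Answer: INVARIANT VIOLATED at state 6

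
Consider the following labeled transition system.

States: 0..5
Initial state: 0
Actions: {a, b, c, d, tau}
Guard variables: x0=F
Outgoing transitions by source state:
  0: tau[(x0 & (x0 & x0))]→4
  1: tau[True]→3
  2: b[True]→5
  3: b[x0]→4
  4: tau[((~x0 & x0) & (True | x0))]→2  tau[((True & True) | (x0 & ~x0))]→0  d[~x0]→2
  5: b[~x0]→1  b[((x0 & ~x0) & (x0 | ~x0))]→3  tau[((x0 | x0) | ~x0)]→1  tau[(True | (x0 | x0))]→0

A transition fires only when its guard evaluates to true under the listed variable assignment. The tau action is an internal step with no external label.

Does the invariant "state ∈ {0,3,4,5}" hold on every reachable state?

Allowed set {0,3,4,5}
Reachable = {0}
  0: ok

Answer: INVARIANT HOLDS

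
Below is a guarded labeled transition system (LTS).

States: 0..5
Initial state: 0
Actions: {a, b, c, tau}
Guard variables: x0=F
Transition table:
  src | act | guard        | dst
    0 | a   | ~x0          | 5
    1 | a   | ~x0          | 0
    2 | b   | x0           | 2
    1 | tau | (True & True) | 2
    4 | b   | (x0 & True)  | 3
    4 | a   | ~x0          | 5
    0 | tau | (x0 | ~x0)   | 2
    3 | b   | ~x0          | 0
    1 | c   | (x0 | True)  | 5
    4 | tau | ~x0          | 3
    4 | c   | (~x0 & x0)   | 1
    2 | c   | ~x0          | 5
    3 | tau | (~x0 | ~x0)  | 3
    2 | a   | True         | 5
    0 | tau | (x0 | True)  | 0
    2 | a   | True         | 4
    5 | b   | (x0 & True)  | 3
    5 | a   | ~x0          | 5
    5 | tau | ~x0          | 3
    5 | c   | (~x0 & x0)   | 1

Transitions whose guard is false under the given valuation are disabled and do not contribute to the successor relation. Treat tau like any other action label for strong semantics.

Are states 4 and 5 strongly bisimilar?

Bisimulation quotient by refinement:
  round 0: {{0,1,2,3,4,5}}
  round 1: {{0,4,5},{1},{2},{3}}
  round 2: {{0},{1},{2},{3},{4,5}}
5 equivalence class(es) (converged in 3)
class of 4: {4,5}; class of 5: {4,5}

Answer: BISIMILAR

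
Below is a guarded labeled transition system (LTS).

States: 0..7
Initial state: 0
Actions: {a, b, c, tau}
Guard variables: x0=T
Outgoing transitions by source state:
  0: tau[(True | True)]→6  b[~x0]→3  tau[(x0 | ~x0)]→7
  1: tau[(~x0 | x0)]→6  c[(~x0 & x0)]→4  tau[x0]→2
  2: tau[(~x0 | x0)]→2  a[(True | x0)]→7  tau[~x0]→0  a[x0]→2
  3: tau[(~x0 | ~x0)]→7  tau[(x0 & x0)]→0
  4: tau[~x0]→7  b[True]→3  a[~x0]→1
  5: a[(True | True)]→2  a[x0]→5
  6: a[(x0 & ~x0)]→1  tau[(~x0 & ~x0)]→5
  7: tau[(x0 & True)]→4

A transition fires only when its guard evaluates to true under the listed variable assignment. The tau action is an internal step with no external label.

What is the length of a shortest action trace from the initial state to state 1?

BFS to 1:
  depth 0: {0}
  depth 1: {6,7}
  depth 2: {4}
  depth 3: {3}
1 never appears.

Answer: UNREACHABLE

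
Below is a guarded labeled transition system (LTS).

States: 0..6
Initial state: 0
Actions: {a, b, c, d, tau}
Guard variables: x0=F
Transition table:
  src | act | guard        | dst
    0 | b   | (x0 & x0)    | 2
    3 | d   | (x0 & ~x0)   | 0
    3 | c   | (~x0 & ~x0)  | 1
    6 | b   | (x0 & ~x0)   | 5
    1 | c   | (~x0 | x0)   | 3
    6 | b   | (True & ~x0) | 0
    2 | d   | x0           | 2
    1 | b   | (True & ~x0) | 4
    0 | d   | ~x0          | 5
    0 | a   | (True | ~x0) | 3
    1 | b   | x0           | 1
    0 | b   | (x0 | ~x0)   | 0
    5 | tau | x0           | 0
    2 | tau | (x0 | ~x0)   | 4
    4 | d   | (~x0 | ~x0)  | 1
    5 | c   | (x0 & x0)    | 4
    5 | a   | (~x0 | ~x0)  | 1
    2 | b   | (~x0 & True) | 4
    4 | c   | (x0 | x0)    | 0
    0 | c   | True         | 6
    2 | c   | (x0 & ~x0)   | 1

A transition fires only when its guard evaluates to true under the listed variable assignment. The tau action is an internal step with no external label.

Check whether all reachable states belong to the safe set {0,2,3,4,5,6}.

Answer: INVARIANT VIOLATED at state 1

Analysis:
Allowed set {0,2,3,4,5,6}
Reachable = {0,1,3,4,5,6}
  0: safe
  1: VIOLATES
  3: safe
  4: safe
  5: safe
  6: safe
counterexample path to 1: d·a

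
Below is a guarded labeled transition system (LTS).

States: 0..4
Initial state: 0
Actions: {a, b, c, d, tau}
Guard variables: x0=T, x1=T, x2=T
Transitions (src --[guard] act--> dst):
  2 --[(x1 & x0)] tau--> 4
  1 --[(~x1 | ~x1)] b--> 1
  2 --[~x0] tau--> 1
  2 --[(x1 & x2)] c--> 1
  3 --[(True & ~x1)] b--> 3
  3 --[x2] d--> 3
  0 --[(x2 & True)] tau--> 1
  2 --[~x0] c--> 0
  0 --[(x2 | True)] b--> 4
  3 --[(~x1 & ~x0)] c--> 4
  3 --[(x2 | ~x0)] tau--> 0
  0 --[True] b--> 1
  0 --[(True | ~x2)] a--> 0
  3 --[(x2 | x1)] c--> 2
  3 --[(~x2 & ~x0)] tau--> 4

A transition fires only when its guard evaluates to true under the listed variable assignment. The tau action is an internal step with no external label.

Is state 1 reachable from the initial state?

9 transition(s) survive guard evaluation.
Layer 0: {0}
Layer 1: {1,4}  cumulative {0,1,4}
Reachable = {0,1,4}
witness 1: tau

Answer: REACHABLE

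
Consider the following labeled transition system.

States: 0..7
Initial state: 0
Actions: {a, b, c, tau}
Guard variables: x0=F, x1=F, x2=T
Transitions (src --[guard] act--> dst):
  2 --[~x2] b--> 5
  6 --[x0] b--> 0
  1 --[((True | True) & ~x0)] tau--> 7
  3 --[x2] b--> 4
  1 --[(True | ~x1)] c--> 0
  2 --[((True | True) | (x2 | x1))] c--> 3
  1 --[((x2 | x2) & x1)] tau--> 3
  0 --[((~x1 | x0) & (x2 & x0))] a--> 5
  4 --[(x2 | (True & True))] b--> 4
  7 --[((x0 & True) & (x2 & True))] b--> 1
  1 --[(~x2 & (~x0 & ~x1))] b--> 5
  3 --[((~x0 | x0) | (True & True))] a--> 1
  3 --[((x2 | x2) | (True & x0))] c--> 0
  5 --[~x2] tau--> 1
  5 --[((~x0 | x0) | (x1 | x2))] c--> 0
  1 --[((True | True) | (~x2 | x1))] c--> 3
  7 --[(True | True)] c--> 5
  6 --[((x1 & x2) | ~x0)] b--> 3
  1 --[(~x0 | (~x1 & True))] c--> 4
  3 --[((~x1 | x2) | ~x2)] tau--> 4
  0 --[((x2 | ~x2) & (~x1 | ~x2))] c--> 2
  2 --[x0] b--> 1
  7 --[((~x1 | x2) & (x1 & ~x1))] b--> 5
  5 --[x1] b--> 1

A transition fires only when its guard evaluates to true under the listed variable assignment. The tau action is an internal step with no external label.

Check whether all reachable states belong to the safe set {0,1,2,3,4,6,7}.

Answer: INVARIANT VIOLATED at state 5

Working:
Allowed set {0,1,2,3,4,6,7}
Reachable = {0,1,2,3,4,5,7}
  0: safe
  1: safe
  2: safe
  3: safe
  4: safe
  5: VIOLATES
  7: safe
counterexample path to 5: c·c·a·tau·c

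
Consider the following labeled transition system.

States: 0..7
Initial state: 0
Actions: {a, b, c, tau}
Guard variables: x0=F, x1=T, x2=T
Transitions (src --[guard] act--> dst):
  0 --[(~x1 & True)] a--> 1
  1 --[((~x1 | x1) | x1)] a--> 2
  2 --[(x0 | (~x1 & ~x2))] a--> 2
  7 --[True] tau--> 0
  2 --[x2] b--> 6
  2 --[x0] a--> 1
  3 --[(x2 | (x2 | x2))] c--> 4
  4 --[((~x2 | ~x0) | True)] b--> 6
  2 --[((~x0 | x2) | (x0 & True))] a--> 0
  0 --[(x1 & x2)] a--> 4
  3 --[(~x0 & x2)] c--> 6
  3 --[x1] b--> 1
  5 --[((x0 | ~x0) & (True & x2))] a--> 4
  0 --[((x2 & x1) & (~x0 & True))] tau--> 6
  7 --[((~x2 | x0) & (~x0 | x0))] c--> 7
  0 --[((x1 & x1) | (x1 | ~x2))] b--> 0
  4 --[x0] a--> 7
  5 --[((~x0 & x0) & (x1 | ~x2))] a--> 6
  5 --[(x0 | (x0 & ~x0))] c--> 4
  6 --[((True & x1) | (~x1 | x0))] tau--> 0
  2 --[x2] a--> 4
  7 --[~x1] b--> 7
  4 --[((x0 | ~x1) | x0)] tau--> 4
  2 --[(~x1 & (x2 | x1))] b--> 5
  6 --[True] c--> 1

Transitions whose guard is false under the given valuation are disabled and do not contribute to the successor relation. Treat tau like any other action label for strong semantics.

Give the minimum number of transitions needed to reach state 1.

Answer: 2

Trace:
BFS to 1:
  depth 0: {0}
  depth 1: {4,6}
  depth 2: {1}
depth(1)=2, e.g. tau·c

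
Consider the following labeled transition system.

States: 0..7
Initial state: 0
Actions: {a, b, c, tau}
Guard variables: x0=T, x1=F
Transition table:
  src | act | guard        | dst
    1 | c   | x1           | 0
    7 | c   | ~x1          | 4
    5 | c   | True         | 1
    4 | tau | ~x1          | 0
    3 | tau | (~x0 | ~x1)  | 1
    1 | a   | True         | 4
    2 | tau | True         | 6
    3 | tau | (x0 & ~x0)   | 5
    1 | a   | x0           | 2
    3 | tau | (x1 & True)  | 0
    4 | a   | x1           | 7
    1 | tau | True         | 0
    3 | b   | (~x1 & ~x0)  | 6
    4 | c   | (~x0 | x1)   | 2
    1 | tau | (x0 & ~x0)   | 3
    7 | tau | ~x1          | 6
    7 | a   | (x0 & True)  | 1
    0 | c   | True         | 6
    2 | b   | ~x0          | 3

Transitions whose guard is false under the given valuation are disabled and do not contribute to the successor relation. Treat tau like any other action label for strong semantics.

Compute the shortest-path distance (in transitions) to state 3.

Answer: UNREACHABLE

Working:
Layered search for 3:
  depth 0: {0}
  depth 1: {6}
3 never appears.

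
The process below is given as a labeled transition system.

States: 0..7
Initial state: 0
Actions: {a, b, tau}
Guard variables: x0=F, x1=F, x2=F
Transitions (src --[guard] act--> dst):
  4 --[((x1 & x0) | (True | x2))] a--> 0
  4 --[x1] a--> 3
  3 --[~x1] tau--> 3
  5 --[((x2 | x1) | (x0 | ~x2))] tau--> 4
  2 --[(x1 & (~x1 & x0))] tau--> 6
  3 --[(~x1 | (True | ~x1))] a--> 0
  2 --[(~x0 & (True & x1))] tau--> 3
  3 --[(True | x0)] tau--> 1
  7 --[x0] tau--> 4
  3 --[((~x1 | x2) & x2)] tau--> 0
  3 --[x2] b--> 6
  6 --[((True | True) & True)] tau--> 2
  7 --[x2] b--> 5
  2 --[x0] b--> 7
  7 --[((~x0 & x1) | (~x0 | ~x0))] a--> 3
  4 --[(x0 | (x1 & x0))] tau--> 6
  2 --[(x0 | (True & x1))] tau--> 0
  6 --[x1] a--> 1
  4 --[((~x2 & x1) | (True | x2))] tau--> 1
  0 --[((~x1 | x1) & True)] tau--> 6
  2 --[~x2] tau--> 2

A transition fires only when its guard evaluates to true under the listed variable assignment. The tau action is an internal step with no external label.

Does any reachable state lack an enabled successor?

Reachable = {0,2,6}
  0: tau→6  [1 out]
  2: tau→2  [1 out]
  6: tau→2  [1 out]

Answer: DEADLOCK-FREE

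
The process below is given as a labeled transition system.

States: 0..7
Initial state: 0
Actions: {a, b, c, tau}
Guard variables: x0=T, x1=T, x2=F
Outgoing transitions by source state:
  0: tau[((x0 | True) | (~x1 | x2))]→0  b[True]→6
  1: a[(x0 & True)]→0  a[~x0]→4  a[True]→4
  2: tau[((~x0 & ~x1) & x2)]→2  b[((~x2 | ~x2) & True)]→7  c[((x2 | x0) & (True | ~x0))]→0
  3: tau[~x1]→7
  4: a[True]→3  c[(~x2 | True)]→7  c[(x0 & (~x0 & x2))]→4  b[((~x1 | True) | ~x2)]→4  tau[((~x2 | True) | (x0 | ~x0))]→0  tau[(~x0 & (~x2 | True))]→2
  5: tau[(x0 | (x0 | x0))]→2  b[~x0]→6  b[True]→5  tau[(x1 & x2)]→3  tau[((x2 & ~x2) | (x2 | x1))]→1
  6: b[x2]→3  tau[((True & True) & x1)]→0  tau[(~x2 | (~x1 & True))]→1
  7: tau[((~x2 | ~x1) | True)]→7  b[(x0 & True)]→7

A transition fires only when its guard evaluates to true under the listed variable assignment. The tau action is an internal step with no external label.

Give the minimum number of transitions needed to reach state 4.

Answer: 3

Working:
Layered search for 4:
  depth 0: {0}
  depth 1: {6}
  depth 2: {1}
  depth 3: {4}
first hit 4 at d=3 via b·tau·a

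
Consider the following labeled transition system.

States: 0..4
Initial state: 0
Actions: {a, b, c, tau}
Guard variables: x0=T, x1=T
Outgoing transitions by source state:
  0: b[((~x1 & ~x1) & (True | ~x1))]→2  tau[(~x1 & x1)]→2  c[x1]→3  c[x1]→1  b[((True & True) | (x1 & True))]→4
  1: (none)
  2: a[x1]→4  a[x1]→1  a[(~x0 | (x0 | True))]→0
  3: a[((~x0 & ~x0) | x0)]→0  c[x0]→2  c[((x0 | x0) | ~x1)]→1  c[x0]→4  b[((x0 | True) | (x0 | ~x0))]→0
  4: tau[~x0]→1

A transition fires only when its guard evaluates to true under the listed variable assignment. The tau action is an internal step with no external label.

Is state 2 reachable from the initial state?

Answer: REACHABLE

Trace:
Guard filter leaves 11 enabled edge(s).
L0 = {0}
L1 = {1,3,4}  total {0,1,3,4}
L2 = {2}  total {0,1,2,3,4}
Reach set: {0,1,2,3,4}
trace reaching 2: c·c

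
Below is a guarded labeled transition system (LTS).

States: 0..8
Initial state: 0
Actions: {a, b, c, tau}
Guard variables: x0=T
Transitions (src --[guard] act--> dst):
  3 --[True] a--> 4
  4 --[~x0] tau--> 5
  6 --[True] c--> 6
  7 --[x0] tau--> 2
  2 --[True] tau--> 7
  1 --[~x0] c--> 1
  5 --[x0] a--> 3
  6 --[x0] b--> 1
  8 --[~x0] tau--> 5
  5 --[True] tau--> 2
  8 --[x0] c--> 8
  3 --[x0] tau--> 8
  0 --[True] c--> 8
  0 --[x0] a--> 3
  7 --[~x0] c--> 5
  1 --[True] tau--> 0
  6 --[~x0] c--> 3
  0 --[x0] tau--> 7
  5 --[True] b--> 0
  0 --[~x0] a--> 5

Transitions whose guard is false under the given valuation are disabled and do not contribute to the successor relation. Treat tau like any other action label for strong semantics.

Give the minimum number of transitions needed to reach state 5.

Answer: UNREACHABLE

Trace:
Layered search for 5:
  Layer 0: {0}
  Layer 1: {3,7,8}
  Layer 2: {2,4}
5 never appears.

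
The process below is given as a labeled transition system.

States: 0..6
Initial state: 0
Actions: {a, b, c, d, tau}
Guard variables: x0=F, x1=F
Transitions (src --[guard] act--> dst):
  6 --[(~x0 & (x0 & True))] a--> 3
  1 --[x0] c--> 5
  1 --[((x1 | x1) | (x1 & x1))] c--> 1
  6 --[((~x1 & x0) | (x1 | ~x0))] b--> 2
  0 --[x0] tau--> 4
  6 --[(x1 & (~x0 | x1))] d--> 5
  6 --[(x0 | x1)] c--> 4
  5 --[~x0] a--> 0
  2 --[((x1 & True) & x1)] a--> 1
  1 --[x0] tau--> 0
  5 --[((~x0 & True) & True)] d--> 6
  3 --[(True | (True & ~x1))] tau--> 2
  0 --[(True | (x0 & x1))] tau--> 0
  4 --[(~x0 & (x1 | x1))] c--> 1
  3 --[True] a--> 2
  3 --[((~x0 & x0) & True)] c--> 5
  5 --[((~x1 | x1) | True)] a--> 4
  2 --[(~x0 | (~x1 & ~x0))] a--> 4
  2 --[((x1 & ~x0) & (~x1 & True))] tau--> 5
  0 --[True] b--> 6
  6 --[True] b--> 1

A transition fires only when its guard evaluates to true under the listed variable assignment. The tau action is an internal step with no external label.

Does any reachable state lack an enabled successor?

Answer: DEADLOCK at state 1

Trace:
R = {0,1,2,4,6}
  0: b→6  tau→0  [2 exit(s)]
  1: ∅  [deadlock]
  2: a→4  [1 exit(s)]
  4: ∅  [deadlock]
  6: b→1  b→2  [2 exit(s)]
witness 1: b·b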